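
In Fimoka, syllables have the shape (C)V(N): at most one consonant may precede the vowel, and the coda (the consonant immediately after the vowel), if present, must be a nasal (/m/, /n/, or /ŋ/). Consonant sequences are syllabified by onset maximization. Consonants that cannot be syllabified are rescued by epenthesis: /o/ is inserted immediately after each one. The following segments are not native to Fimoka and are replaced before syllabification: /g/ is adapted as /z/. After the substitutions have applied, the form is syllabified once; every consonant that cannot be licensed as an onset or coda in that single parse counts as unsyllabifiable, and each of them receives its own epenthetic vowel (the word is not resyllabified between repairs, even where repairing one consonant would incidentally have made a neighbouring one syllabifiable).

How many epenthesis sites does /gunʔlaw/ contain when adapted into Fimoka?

2

After substitution the input is /zunʔlaw/.
The unsyllabifiable consonants are /ʔ/, /w/; each receives one epenthetic vowel.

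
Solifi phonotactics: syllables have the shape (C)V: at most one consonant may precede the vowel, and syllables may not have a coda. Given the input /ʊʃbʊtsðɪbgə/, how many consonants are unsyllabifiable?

Under (C)V, the unsyllabifiable consonants are /ʃ/, /t/, /s/, /b/ (no codas are permitted; onsets are limited to one consonant).

4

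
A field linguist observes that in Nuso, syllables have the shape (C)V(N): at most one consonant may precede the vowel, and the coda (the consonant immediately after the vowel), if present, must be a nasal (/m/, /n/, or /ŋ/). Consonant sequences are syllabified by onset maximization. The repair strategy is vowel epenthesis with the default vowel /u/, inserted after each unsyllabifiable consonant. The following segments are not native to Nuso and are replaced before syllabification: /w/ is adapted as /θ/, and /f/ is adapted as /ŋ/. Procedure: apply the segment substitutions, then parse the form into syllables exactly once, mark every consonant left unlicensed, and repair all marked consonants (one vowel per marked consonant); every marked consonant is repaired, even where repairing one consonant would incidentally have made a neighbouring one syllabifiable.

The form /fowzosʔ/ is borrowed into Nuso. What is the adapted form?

ŋoθuzosuʔu

Substitution: /f/ → /ŋ/, /w/ → /θ/, giving /ŋoθzosʔ/.
Under (C)V(N), the unsyllabifiable consonants are /θ/, /s/, /ʔ/ (only a nasal (/m/, /n/, or /ŋ/) is licensed in coda position; onsets are limited to one consonant).
Epenthesis after each stranded consonant: /θ/ → /θu/, /s/ → /su/, /ʔ/ → /ʔu/.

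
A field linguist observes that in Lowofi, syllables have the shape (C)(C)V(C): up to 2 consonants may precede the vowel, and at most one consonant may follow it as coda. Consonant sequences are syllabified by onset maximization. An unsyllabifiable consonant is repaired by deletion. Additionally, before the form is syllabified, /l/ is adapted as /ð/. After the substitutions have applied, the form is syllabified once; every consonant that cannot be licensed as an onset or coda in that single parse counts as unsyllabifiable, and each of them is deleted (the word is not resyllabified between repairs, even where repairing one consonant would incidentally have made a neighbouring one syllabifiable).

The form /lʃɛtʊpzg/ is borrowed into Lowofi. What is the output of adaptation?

ðʃɛtʊp

Substitution: /l/ → /ð/, giving /ðʃɛtʊpzg/.
The consonants /z/, /g/ cannot be parsed into a legal (C)(C)V(C) syllable (at most one coda consonant is licensed; onsets may contain at most 2 consonants).
Deleting the stranded consonants removes /z/, /g/.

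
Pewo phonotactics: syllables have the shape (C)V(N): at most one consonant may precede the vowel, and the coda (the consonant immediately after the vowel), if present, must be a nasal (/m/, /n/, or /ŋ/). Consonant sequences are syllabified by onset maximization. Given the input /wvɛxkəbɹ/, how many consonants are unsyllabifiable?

4

Syllabifying with onset maximization leaves /w/, /x/, /b/, /ɹ/ stranded (only a nasal (/m/, /n/, or /ŋ/) is licensed in coda position; onsets are limited to one consonant).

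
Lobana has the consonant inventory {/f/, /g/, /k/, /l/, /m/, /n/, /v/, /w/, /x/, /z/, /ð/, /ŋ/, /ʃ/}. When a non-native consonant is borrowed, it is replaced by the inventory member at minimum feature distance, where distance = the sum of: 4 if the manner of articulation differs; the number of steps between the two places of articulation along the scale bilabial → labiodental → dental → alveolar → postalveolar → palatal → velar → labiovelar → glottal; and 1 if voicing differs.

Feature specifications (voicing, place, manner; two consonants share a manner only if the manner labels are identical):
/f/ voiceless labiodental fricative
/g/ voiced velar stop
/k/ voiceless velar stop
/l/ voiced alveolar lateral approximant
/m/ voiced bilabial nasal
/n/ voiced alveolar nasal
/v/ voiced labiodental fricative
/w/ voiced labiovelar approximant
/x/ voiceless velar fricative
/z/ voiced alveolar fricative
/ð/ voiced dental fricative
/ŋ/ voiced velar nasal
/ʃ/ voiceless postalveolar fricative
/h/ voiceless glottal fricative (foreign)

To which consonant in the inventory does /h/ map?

/x/ is closest: same manner (fricative), place distance 2 (glottal→velar), same voicing; total 2. Next closest is /ʃ/ at distance 4.

x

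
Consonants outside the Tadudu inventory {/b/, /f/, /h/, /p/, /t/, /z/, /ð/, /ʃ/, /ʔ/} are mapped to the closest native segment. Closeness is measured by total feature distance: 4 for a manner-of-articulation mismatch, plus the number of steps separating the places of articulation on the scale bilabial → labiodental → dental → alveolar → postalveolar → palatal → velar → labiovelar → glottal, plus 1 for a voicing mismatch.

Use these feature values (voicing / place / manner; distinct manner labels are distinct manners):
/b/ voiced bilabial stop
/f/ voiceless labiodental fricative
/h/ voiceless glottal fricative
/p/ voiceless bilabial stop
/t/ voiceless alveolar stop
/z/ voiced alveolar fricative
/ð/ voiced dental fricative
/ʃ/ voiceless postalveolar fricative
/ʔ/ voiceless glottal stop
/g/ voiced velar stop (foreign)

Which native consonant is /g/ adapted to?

/ʔ/ is closest: same manner (stop), place distance 2 (velar→glottal), voicing differs (+1); total 3. Next closest is /t/ at distance 4.

ʔ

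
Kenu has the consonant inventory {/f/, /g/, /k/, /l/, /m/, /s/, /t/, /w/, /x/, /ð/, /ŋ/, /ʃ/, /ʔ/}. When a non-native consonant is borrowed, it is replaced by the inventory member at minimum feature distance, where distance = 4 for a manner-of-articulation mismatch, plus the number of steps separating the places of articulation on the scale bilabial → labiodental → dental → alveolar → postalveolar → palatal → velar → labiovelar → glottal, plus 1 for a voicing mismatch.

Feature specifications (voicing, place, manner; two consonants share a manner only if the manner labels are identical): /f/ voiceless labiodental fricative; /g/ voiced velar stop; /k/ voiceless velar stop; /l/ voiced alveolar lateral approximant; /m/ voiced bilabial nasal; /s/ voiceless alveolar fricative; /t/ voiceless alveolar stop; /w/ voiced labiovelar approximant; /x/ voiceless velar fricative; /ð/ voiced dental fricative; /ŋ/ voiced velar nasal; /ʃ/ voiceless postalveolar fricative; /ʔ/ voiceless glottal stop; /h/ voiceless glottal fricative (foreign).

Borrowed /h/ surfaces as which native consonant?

/x/ is closest: same manner (fricative), place distance 2 (glottal→velar), same voicing; total 2. Next closest is /ʃ/ at distance 4.

x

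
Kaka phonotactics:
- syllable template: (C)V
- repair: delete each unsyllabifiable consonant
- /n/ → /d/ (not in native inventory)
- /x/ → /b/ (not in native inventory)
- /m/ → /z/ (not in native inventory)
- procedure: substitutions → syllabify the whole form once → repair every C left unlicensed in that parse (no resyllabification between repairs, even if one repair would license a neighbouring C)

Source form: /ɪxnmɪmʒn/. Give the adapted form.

Substitution: /x/ → /b/, /n/ → /d/, /m/ → /z/, giving /ɪbdzɪzʒd/.
Syllabifying with onset maximization leaves /b/, /d/, /z/, /ʒ/, /d/ stranded (no codas are permitted; onsets are limited to one consonant).
Each unlicensed consonant is deleted: /b/, /d/, /z/, /ʒ/, /d/.

ɪzɪ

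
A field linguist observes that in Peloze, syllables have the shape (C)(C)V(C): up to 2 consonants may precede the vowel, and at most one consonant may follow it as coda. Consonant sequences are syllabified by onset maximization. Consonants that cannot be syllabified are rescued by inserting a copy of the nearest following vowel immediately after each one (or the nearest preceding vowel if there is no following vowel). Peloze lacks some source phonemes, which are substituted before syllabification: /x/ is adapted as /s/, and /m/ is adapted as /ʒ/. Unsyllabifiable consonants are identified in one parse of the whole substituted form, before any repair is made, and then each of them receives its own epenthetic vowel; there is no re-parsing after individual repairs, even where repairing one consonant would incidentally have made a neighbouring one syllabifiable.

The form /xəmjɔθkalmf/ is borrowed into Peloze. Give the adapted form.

Substitution: /x/ → /s/, /m/ → /ʒ/, giving /səʒjɔθkalʒf/.
Syllabifying with onset maximization leaves /ʒ/, /f/ stranded (at most one coda consonant is licensed; onsets may contain at most 2 consonants).
Inserting the epenthetic vowel yields /ʒ/ → /ʒa/, /f/ → /fa/.

səʒjɔθkalʒafa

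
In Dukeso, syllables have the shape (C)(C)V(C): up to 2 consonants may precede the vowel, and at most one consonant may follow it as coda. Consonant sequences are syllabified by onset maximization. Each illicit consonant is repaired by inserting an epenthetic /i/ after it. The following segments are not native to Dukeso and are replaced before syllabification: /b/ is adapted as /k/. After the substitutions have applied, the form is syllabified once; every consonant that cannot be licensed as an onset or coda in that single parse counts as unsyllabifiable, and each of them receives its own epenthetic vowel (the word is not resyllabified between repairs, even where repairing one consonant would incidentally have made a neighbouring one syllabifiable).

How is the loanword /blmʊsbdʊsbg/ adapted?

Substitution: /b/ → /k/, giving /klmʊskdʊskg/.
Under (C)(C)V(C), the unsyllabifiable consonants are /k/, /k/, /g/ (at most one coda consonant is licensed; onsets may contain at most 2 consonants).
Epenthesis after each stranded consonant: /k/ → /ki/, /k/ → /ki/, /g/ → /gi/.

kilmʊskdʊskigi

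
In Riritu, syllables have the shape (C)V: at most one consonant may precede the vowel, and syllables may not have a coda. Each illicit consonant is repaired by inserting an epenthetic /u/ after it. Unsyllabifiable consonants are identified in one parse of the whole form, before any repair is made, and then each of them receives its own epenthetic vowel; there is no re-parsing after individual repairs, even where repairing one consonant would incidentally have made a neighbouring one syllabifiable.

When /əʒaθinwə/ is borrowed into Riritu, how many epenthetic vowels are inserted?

The unsyllabifiable consonants are /n/; each receives one epenthetic vowel.

1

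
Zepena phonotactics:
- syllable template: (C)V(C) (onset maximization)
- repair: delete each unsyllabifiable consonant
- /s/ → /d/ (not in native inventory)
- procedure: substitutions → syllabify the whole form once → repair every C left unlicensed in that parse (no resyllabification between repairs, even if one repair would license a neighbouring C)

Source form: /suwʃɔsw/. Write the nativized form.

Substitution: /s/ → /d/, giving /duwʃɔdw/.
The consonants /w/ cannot be parsed into a legal (C)V(C) syllable (at most one coda consonant is licensed; onsets are limited to one consonant).
Deleting the stranded consonants removes /w/.

duwʃɔd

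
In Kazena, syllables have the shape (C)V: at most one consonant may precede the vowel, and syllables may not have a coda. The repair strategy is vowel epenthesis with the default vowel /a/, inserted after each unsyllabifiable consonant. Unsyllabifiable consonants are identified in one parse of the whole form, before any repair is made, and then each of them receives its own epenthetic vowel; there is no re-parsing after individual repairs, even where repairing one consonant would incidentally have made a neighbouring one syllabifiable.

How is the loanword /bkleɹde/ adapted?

The consonants /b/, /k/, /ɹ/ cannot be parsed into a legal (C)V syllable (no codas are permitted; onsets are limited to one consonant).
Epenthesis after each stranded consonant: /b/ → /ba/, /k/ → /ka/, /ɹ/ → /ɹa/.

bakaleɹade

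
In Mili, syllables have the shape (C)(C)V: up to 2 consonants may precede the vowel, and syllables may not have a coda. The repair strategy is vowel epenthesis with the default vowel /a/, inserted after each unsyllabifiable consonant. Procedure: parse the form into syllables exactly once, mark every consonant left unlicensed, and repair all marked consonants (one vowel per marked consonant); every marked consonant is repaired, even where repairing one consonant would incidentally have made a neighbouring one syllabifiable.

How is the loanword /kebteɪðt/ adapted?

kebteɪðata

The consonants /ð/, /t/ cannot be parsed into a legal (C)(C)V syllable (no codas are permitted; onsets may contain at most 2 consonants).
Inserting the epenthetic vowel yields /ð/ → /ða/, /t/ → /ta/.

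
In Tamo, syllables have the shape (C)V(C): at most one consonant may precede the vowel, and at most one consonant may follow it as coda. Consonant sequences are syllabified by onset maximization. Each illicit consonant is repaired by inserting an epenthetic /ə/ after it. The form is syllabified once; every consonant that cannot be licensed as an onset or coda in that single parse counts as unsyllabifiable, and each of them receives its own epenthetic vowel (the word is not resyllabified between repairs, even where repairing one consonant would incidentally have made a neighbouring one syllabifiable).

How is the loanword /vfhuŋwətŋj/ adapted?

vəfəhuŋwətŋəjə

Syllabifying with onset maximization leaves /v/, /f/, /ŋ/, /j/ stranded (at most one coda consonant is licensed; onsets are limited to one consonant).
Each unlicensed consonant becomes the onset of a new syllable: /v/ → /və/, /f/ → /fə/, /ŋ/ → /ŋə/, /j/ → /jə/.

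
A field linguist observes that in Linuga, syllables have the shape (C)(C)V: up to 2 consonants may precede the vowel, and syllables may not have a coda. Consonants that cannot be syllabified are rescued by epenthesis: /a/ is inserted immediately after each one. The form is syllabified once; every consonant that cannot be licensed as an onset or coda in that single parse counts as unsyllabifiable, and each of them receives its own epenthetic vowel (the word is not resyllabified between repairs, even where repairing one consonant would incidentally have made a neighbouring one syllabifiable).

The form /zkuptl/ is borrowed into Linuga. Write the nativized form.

Syllabifying with onset maximization leaves /p/, /t/, /l/ stranded (no codas are permitted; onsets may contain at most 2 consonants).
Each unlicensed consonant becomes the onset of a new syllable: /p/ → /pa/, /t/ → /ta/, /l/ → /la/.

zkupatala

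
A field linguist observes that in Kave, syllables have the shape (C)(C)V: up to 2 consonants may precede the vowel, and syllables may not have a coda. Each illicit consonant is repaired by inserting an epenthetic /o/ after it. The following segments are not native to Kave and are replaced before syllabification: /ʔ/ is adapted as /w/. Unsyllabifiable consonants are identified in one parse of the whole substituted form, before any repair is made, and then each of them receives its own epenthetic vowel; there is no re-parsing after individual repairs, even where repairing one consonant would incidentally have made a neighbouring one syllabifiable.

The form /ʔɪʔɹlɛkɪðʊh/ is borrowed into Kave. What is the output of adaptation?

Substitution: /ʔ/ → /w/, giving /wɪwɹlɛkɪðʊh/.
The consonants /w/, /h/ cannot be parsed into a legal (C)(C)V syllable (no codas are permitted; onsets may contain at most 2 consonants).
Epenthesis after each stranded consonant: /w/ → /wo/, /h/ → /ho/.

wɪwoɹlɛkɪðʊho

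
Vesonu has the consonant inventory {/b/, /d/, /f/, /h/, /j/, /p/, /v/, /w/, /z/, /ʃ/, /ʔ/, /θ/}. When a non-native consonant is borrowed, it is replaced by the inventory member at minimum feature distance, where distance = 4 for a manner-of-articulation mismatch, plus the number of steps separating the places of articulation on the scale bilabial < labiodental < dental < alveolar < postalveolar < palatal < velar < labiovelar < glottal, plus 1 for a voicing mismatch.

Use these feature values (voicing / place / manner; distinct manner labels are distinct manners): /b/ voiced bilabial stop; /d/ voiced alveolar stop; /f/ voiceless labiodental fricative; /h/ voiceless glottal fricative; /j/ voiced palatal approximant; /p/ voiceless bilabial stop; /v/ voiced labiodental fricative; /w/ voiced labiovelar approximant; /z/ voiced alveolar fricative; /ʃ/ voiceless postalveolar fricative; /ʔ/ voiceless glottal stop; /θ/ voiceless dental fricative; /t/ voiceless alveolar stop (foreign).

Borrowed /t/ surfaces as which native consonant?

d

/d/ is closest: same manner (stop), place distance 0 (alveolar→alveolar), voicing differs (+1); total 1. Next closest is /p/ at distance 3.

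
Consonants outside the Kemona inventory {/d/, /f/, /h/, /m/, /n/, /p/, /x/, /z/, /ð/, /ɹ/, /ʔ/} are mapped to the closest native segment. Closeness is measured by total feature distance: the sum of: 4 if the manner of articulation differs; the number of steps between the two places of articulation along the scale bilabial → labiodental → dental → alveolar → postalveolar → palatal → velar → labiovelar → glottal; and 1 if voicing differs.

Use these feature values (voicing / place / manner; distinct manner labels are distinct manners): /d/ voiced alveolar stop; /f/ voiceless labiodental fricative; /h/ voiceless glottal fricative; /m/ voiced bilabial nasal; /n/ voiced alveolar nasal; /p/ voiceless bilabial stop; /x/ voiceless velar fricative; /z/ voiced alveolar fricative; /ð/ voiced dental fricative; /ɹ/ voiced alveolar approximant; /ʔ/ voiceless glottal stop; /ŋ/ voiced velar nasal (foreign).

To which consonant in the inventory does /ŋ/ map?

/n/ is closest: same manner (nasal), place distance 3 (velar→alveolar), same voicing; total 3. Next closest is /x/ at distance 5.

n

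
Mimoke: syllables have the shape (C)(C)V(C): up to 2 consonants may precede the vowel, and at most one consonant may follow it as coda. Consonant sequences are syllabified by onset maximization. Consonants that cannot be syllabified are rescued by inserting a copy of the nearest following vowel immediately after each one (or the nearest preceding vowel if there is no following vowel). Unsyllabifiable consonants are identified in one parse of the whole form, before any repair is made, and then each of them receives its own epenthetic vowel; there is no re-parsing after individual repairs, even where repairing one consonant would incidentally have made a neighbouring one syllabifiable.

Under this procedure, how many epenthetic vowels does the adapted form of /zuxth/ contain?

The unsyllabifiable consonants are /t/, /h/; each receives one epenthetic vowel.

2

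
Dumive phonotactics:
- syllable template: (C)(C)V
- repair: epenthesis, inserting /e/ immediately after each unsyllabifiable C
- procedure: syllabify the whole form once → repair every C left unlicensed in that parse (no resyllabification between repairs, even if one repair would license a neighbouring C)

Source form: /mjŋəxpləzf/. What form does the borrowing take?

The consonants /m/, /x/, /z/, /f/ cannot be parsed into a legal (C)(C)V syllable (no codas are permitted; onsets may contain at most 2 consonants).
Epenthesis after each stranded consonant: /m/ → /me/, /x/ → /xe/, /z/ → /ze/, /f/ → /fe/.

mejŋəxepləzefe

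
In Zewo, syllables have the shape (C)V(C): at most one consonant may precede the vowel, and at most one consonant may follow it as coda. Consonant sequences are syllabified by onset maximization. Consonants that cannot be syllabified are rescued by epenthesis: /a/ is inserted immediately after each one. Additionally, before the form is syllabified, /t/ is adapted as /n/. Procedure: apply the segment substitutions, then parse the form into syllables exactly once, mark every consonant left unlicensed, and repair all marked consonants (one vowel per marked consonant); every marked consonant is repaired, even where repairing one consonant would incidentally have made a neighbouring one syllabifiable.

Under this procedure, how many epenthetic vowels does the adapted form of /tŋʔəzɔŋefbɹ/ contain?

4

After substitution the input is /nŋʔəzɔŋefbɹ/.
The unsyllabifiable consonants are /n/, /ŋ/, /b/, /ɹ/; each receives one epenthetic vowel.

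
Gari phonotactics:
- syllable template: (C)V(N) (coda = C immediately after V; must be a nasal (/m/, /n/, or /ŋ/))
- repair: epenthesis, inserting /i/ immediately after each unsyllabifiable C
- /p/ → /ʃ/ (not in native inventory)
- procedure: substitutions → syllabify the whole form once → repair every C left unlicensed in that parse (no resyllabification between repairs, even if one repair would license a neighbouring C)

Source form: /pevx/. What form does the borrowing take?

Substitution: /p/ → /ʃ/, giving /ʃevx/.
Under (C)V(N), the unsyllabifiable consonants are /v/, /x/ (only a nasal (/m/, /n/, or /ŋ/) is licensed in coda position; onsets are limited to one consonant).
Inserting the epenthetic vowel yields /v/ → /vi/, /x/ → /xi/.

ʃevixi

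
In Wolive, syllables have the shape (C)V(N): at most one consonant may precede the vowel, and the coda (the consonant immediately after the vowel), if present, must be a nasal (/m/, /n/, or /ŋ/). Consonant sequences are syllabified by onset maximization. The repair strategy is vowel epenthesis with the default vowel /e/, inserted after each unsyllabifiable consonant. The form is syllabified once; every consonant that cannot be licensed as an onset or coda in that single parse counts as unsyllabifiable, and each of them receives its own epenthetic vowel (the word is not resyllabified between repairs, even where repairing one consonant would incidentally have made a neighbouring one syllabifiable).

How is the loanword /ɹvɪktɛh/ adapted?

Syllabifying with onset maximization leaves /ɹ/, /k/, /h/ stranded (only a nasal (/m/, /n/, or /ŋ/) is licensed in coda position; onsets are limited to one consonant).
Epenthesis after each stranded consonant: /ɹ/ → /ɹe/, /k/ → /ke/, /h/ → /he/.

ɹevɪketɛhe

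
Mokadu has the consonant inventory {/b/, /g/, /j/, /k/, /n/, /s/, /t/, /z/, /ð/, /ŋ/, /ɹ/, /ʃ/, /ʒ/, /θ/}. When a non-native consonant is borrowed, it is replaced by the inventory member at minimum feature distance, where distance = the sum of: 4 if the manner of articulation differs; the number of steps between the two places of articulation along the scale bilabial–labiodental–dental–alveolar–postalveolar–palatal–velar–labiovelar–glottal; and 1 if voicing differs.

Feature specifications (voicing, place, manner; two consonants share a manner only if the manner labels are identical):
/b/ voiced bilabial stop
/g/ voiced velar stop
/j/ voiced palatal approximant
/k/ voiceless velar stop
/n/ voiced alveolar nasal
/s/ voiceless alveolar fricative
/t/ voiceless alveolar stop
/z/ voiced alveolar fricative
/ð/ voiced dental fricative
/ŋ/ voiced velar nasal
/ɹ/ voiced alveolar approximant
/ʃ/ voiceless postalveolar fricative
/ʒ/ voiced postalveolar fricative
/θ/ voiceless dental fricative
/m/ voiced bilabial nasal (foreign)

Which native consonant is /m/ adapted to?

n

/n/ is closest: same manner (nasal), place distance 3 (bilabial→alveolar), same voicing; total 3. Next closest is /b/ at distance 4.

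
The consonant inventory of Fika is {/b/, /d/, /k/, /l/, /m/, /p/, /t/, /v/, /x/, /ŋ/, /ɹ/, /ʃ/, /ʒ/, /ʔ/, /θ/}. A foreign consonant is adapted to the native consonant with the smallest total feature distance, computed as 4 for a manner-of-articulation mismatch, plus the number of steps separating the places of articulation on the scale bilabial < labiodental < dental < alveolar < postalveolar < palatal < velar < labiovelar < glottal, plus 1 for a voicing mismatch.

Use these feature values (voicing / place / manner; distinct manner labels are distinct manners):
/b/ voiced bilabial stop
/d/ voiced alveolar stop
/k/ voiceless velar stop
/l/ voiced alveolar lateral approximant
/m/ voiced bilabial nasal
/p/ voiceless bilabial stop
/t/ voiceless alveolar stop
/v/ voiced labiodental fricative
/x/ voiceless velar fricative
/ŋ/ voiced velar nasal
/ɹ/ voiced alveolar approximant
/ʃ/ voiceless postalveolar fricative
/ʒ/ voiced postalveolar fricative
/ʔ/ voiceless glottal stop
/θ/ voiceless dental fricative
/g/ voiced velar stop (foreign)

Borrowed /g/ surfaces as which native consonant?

k

/k/ is closest: same manner (stop), place distance 0 (velar→velar), voicing differs (+1); total 1. Next closest is /d/ at distance 3.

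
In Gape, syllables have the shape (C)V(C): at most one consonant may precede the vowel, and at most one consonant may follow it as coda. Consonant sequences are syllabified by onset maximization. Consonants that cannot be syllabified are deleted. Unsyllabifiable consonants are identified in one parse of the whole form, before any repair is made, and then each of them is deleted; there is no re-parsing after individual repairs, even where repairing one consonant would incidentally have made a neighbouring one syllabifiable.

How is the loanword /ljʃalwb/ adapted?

Syllabifying with onset maximization leaves /l/, /j/, /w/, /b/ stranded (at most one coda consonant is licensed; onsets are limited to one consonant).
Each unlicensed consonant is deleted: /l/, /j/, /w/, /b/.

ʃal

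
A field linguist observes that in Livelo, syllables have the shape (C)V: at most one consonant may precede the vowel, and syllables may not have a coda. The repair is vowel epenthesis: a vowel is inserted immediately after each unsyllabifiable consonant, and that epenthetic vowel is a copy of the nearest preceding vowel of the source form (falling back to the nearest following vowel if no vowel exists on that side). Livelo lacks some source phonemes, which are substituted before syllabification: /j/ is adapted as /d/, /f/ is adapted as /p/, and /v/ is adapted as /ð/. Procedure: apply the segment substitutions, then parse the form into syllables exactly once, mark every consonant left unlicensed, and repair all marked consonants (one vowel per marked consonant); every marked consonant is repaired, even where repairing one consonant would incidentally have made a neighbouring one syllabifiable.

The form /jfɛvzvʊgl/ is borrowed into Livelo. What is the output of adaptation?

Substitution: /j/ → /d/, /f/ → /p/, /v/ → /ð/, giving /dpɛðzðʊgl/.
Under (C)V, the unsyllabifiable consonants are /d/, /ð/, /z/, /g/, /l/ (no codas are permitted; onsets are limited to one consonant).
Each unlicensed consonant becomes the onset of a new syllable: /d/ → /dɛ/, /ð/ → /ðɛ/, /z/ → /zɛ/, /g/ → /gʊ/, /l/ → /lʊ/.

dɛpɛðɛzɛðʊgʊlʊ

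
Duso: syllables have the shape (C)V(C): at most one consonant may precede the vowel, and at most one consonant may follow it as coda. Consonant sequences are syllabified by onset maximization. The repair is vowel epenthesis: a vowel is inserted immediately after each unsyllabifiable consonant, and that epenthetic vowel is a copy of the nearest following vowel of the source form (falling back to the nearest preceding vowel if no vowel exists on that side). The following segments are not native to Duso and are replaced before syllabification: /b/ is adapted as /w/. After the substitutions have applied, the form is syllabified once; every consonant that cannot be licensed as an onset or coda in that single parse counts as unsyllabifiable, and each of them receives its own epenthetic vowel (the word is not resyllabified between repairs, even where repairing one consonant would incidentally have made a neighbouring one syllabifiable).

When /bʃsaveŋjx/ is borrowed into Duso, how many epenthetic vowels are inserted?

After substitution the input is /wʃsaveŋjx/.
The unsyllabifiable consonants are /w/, /ʃ/, /j/, /x/; each receives one epenthetic vowel.

4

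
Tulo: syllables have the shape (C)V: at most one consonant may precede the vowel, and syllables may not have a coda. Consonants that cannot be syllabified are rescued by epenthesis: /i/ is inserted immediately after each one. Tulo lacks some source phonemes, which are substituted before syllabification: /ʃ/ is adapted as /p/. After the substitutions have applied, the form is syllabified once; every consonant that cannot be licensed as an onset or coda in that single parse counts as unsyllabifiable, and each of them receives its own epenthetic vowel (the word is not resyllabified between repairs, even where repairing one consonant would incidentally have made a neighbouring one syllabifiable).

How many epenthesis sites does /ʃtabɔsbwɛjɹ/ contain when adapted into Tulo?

5

After substitution the input is /ptabɔsbwɛjɹ/.
The unsyllabifiable consonants are /p/, /s/, /b/, /j/, /ɹ/; each receives one epenthetic vowel.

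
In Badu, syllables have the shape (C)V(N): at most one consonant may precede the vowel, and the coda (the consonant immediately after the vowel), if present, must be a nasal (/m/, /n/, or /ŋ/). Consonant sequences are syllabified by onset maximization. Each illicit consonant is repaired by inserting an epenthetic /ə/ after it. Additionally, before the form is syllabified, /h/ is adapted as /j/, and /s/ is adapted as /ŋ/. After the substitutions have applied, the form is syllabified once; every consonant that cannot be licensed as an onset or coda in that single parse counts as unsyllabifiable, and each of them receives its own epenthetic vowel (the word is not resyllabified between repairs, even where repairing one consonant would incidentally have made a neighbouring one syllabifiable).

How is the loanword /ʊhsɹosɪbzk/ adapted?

Substitution: /h/ → /j/, /s/ → /ŋ/, giving /ʊjŋɹoŋɪbzk/.
Under (C)V(N), the unsyllabifiable consonants are /j/, /ŋ/, /b/, /z/, /k/ (only a nasal (/m/, /n/, or /ŋ/) is licensed in coda position; onsets are limited to one consonant).
Each unlicensed consonant becomes the onset of a new syllable: /j/ → /jə/, /ŋ/ → /ŋə/, /b/ → /bə/, /z/ → /zə/, /k/ → /kə/.

ʊjəŋəɹoŋɪbəzəkə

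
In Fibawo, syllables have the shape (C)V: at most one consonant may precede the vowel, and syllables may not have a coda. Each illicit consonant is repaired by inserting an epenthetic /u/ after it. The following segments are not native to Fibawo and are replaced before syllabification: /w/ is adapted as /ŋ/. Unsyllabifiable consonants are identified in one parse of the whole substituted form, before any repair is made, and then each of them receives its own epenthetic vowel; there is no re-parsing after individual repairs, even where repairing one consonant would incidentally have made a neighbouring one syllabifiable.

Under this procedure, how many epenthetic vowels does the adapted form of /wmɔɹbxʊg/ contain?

4

After substitution the input is /ŋmɔɹbxʊg/.
The unsyllabifiable consonants are /ŋ/, /ɹ/, /b/, /g/; each receives one epenthetic vowel.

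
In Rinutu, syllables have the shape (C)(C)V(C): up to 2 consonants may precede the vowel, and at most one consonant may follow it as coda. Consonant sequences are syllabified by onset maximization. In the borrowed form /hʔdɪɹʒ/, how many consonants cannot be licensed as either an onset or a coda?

2

The consonants /h/, /ʒ/ cannot be parsed into a legal (C)(C)V(C) syllable (at most one coda consonant is licensed; onsets may contain at most 2 consonants).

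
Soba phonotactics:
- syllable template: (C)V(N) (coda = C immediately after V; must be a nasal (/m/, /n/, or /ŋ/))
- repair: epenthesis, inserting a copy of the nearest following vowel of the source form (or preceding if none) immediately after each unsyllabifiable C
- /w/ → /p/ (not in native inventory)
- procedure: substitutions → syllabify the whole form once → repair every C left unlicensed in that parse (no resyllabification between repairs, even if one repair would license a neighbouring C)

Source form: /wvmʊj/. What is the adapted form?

Substitution: /w/ → /p/, giving /pvmʊj/.
The consonants /p/, /v/, /j/ cannot be parsed into a legal (C)V(N) syllable (only a nasal (/m/, /n/, or /ŋ/) is licensed in coda position; onsets are limited to one consonant).
Epenthesis after each stranded consonant: /p/ → /pʊ/, /v/ → /vʊ/, /j/ → /jʊ/.

pʊvʊmʊjʊ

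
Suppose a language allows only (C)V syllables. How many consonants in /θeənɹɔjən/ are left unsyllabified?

2

The consonants /n/, /n/ cannot be parsed into a legal (C)V syllable (no codas are permitted; onsets are limited to one consonant).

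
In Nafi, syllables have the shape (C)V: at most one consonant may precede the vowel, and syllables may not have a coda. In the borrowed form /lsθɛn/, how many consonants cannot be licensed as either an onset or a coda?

Under (C)V, the unsyllabifiable consonants are /l/, /s/, /n/ (no codas are permitted; onsets are limited to one consonant).

3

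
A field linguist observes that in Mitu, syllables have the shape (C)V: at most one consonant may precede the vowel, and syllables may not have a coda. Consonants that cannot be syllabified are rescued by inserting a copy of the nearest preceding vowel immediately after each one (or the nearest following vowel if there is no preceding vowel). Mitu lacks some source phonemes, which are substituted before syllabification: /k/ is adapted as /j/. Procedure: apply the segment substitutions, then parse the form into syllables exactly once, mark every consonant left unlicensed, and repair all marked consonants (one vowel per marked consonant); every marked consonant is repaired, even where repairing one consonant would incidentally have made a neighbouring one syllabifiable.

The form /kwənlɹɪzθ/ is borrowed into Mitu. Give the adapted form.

jəwənələɹɪzɪθɪ

Substitution: /k/ → /j/, giving /jwənlɹɪzθ/.
Under (C)V, the unsyllabifiable consonants are /j/, /n/, /l/, /z/, /θ/ (no codas are permitted; onsets are limited to one consonant).
Inserting the epenthetic vowel yields /j/ → /jə/, /n/ → /nə/, /l/ → /lə/, /z/ → /zɪ/, /θ/ → /θɪ/.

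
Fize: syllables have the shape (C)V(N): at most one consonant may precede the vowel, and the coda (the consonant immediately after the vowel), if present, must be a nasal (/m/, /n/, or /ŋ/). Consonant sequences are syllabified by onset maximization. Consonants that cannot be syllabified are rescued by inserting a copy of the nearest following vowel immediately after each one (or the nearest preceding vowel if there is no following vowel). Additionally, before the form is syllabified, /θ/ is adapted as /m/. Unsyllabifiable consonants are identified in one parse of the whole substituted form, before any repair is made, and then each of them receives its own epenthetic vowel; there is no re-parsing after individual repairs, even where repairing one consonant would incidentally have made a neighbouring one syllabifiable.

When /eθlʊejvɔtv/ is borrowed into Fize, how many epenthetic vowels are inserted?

3

After substitution the input is /emlʊejvɔtv/.
The unsyllabifiable consonants are /j/, /t/, /v/; each receives one epenthetic vowel.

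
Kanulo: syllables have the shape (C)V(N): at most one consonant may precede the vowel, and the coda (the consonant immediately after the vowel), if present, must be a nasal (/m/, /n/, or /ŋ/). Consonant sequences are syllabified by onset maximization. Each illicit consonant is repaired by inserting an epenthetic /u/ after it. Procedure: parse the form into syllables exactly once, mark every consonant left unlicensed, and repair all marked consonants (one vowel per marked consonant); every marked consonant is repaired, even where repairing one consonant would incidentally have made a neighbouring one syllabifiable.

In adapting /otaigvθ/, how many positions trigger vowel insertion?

3

The unsyllabifiable consonants are /g/, /v/, /θ/; each receives one epenthetic vowel.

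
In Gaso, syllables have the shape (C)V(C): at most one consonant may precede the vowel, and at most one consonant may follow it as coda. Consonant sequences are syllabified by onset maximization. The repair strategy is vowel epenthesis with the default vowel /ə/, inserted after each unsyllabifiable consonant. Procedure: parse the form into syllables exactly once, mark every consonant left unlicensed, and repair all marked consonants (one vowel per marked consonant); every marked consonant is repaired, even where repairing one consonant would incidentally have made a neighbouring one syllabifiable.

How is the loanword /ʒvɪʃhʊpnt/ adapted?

ʒəvɪʃhʊpnətə

Under (C)V(C), the unsyllabifiable consonants are /ʒ/, /n/, /t/ (at most one coda consonant is licensed; onsets are limited to one consonant).
Each unlicensed consonant becomes the onset of a new syllable: /ʒ/ → /ʒə/, /n/ → /nə/, /t/ → /tə/.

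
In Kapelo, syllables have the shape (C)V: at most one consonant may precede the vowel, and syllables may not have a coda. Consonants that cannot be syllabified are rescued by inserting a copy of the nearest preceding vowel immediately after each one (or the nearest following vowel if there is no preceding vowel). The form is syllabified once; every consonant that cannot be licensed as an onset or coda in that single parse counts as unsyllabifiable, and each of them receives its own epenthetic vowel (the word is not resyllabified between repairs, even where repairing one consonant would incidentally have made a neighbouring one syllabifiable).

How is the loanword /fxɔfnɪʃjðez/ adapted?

fɔxɔfɔnɪʃɪjɪðeze

The consonants /f/, /f/, /ʃ/, /j/, /z/ cannot be parsed into a legal (C)V syllable (no codas are permitted; onsets are limited to one consonant).
Epenthesis after each stranded consonant: /f/ → /fɔ/, /f/ → /fɔ/, /ʃ/ → /ʃɪ/, /j/ → /jɪ/, /z/ → /ze/.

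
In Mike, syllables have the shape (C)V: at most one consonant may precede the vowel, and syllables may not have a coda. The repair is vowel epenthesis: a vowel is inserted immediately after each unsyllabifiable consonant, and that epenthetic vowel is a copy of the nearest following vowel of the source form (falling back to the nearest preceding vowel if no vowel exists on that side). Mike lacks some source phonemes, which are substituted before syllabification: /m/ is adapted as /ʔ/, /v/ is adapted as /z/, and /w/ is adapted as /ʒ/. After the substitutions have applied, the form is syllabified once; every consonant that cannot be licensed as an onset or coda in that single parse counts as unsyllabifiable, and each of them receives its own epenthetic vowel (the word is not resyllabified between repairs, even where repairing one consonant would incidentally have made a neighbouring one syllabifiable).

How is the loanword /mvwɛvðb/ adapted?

ʔɛzɛʒɛzɛðɛbɛ

Substitution: /m/ → /ʔ/, /v/ → /z/, /w/ → /ʒ/, giving /ʔzʒɛzðb/.
Syllabifying with onset maximization leaves /ʔ/, /z/, /z/, /ð/, /b/ stranded (no codas are permitted; onsets are limited to one consonant).
Epenthesis after each stranded consonant: /ʔ/ → /ʔɛ/, /z/ → /zɛ/, /z/ → /zɛ/, /ð/ → /ðɛ/, /b/ → /bɛ/.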